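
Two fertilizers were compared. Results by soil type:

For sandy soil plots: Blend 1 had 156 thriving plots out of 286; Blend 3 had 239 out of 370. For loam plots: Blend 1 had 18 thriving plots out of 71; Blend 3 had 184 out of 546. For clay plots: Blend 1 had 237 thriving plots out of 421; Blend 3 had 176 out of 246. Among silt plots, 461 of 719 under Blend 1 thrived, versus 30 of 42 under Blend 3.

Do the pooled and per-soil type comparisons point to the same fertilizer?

Sandy soil: Blend 1 156/286 = 54.5%, Blend 3 239/370 = 64.6% → Blend 3
Loam: Blend 1 18/71 = 25.4%, Blend 3 184/546 = 33.7% → Blend 3
Clay: Blend 1 237/421 = 56.3%, Blend 3 176/246 = 71.5% → Blend 3
Silt: Blend 1 461/719 = 64.1%, Blend 3 30/42 = 71.4% → Blend 3
Overall: Blend 1 872/1497 = 58.2%, Blend 3 629/1204 = 52.2% → Blend 1
Blend 3 wins each soil group but Blend 1 wins overall — the comparison reverses. Blend 3's plots skew toward loam, which has a lower base rate.

No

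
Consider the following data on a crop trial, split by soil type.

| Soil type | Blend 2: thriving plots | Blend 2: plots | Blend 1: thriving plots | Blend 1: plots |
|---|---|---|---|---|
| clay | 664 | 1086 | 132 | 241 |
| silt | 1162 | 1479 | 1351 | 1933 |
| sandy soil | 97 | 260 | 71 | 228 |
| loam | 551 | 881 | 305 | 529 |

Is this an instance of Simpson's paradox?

No

Clay: Blend 2 664/1086 = 61.1%, Blend 1 132/241 = 54.8% → Blend 2
Silt: Blend 2 1162/1479 = 78.6%, Blend 1 1351/1933 = 69.9% → Blend 2
Sandy soil: Blend 2 97/260 = 37.3%, Blend 1 71/228 = 31.1% → Blend 2
Loam: Blend 2 551/881 = 62.5%, Blend 1 305/529 = 57.7% → Blend 2
Overall: Blend 2 2474/3706 = 66.8%, Blend 1 1859/2931 = 63.4% → Blend 2
Blend 2 wins overall and in every soil group — no reversal.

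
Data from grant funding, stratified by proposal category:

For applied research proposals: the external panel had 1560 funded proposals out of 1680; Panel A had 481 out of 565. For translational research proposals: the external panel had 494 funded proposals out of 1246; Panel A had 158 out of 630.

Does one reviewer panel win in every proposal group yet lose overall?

Applied research: the external panel 1560/1680 = 92.9%, Panel A 481/565 = 85.1% → the external panel
Translational research: the external panel 494/1246 = 39.6%, Panel A 158/630 = 25.1% → the external panel
Overall: the external panel 2054/2926 = 70.2%, Panel A 639/1195 = 53.5% → the external panel
The external panel wins overall and in every proposal group — no reversal.

No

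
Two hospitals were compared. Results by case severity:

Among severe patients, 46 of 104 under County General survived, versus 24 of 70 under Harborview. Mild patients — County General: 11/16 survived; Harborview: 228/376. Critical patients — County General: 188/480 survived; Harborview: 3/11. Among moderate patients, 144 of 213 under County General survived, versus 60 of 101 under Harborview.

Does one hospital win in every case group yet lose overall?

Severe: County General 46/104 = 44.2%, Harborview 24/70 = 34.3% → County General
Mild: County General 11/16 = 68.8%, Harborview 228/376 = 60.6% → County General
Critical: County General 188/480 = 39.2%, Harborview 3/11 = 27.3% → County General
Moderate: County General 144/213 = 67.6%, Harborview 60/101 = 59.4% → County General
Overall: County General 389/813 = 47.8%, Harborview 315/558 = 56.5% → Harborview
County General wins each case group but Harborview wins overall — the comparison reverses. County General's patients skew toward critical, which has a lower base rate.

Yes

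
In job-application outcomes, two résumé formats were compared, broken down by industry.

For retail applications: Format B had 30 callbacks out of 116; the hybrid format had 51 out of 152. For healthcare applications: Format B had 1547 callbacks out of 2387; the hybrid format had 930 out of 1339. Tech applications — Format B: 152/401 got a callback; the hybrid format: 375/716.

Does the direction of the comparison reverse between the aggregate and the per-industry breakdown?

No

Retail: Format B 30/116 = 25.9%, the hybrid format 51/152 = 33.6% → the hybrid format
Healthcare: Format B 1547/2387 = 64.8%, the hybrid format 930/1339 = 69.5% → the hybrid format
Tech: Format B 152/401 = 37.9%, the hybrid format 375/716 = 52.4% → the hybrid format
Overall: Format B 1729/2904 = 59.5%, the hybrid format 1356/2207 = 61.4% → the hybrid format
The hybrid format wins overall and in every industry group — no reversal.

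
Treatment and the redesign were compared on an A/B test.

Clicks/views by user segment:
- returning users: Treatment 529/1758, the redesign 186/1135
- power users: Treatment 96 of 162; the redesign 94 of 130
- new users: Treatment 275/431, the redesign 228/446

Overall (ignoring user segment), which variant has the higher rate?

Treatment

Returning users: Treatment 529/1758 = 30.1%, the redesign 186/1135 = 16.4% → Treatment
Power users: Treatment 96/162 = 59.3%, the redesign 94/130 = 72.3% → the redesign
New users: Treatment 275/431 = 63.8%, the redesign 228/446 = 51.1% → Treatment
Overall: Treatment 900/2351 = 38.3%, the redesign 508/1711 = 29.7% → Treatment
(Neither sweeps every user group, but Treatment has the higher pooled rate.)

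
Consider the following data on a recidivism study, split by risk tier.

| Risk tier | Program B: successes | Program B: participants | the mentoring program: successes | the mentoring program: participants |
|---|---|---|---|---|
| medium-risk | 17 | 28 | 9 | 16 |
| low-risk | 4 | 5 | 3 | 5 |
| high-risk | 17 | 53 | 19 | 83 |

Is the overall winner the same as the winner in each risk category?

Yes

Medium-risk: Program B 17/28 = 60.7%, the mentoring program 9/16 = 56.2% → Program B
Low-risk: Program B 4/5 = 80.0%, the mentoring program 3/5 = 60.0% → Program B
High-risk: Program B 17/53 = 32.1%, the mentoring program 19/83 = 22.9% → Program B
Overall: Program B 38/86 = 44.2%, the mentoring program 31/104 = 29.8% → Program B
Program B wins overall and in every risk group — no reversal.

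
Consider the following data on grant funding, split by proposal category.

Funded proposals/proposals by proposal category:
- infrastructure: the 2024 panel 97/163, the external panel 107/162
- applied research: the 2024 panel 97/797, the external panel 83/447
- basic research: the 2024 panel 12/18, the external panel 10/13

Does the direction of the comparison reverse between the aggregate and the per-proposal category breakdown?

No

Infrastructure: the 2024 panel 97/163 = 59.5%, the external panel 107/162 = 66.0% → the external panel
Applied research: the 2024 panel 97/797 = 12.2%, the external panel 83/447 = 18.6% → the external panel
Basic research: the 2024 panel 12/18 = 66.7%, the external panel 10/13 = 76.9% → the external panel
Overall: the 2024 panel 206/978 = 21.1%, the external panel 200/622 = 32.2% → the external panel
The external panel wins overall and in every proposal group — no reversal.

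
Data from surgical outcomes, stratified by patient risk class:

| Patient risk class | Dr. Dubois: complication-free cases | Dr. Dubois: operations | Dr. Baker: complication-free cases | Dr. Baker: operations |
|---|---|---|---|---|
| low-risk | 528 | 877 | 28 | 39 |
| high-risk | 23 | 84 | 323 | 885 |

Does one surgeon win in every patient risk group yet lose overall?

Low-risk: Dr. Dubois 528/877 = 60.2%, Dr. Baker 28/39 = 71.8% → Dr. Baker
High-risk: Dr. Dubois 23/84 = 27.4%, Dr. Baker 323/885 = 36.5% → Dr. Baker
Overall: Dr. Dubois 551/961 = 57.3%, Dr. Baker 351/924 = 38.0% → Dr. Dubois
Dr. Baker wins each patient risk group but Dr. Dubois wins overall — the comparison reverses. Dr. Baker's operations skew toward high-risk, which has a lower base rate.

Yes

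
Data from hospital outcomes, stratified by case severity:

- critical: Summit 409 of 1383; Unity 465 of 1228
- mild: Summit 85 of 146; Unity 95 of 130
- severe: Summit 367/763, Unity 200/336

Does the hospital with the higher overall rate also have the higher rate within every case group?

Yes

Critical: Summit 409/1383 = 29.6%, Unity 465/1228 = 37.9% → Unity
Mild: Summit 85/146 = 58.2%, Unity 95/130 = 73.1% → Unity
Severe: Summit 367/763 = 48.1%, Unity 200/336 = 59.5% → Unity
Overall: Summit 861/2292 = 37.6%, Unity 760/1694 = 44.9% → Unity
Unity wins overall and in every case group — no reversal.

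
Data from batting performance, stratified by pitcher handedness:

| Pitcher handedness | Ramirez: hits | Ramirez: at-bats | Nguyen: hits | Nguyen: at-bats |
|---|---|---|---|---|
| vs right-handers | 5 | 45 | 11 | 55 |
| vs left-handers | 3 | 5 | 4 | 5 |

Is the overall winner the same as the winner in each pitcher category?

Yes

Vs right-handers: Ramirez 5/45 = 11.1%, Nguyen 11/55 = 20.0% → Nguyen
Vs left-handers: Ramirez 3/5 = 60.0%, Nguyen 4/5 = 80.0% → Nguyen
Overall: Ramirez 8/50 = 16.0%, Nguyen 15/60 = 25.0% → Nguyen
Nguyen wins overall and in every pitcher group — no reversal.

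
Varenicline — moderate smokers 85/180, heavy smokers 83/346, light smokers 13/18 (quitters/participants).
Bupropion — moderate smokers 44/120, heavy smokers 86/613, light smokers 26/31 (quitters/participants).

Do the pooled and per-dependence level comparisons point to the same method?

No

Moderate smokers: varenicline 85/180 = 47.2%, bupropion 44/120 = 36.7% → varenicline
Heavy smokers: varenicline 83/346 = 24.0%, bupropion 86/613 = 14.0% → varenicline
Light smokers: varenicline 13/18 = 72.2%, bupropion 26/31 = 83.9% → bupropion
Overall: varenicline 181/544 = 33.3%, bupropion 156/764 = 20.4% → varenicline
Neither sweeps: varenicline wins 2 of 3 groups, bupropion wins 1. Varenicline wins overall but not every group — no Simpson reversal.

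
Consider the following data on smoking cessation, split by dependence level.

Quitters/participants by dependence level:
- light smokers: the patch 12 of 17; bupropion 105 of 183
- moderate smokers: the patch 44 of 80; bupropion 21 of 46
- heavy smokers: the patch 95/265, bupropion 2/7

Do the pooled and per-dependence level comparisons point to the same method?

Light smokers: the patch 12/17 = 70.6%, bupropion 105/183 = 57.4% → the patch
Moderate smokers: the patch 44/80 = 55.0%, bupropion 21/46 = 45.7% → the patch
Heavy smokers: the patch 95/265 = 35.8%, bupropion 2/7 = 28.6% → the patch
Overall: the patch 151/362 = 41.7%, bupropion 128/236 = 54.2% → bupropion
The patch wins each dependence group but bupropion wins overall — the comparison reverses. The patch's participants skew toward heavy smokers, which has a lower base rate.

No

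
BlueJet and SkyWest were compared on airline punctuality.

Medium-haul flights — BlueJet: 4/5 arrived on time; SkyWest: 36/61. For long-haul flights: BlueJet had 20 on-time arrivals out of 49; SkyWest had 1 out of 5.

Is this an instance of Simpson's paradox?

Medium-haul: BlueJet 4/5 = 80.0%, SkyWest 36/61 = 59.0% → BlueJet
Long-haul: BlueJet 20/49 = 40.8%, SkyWest 1/5 = 20.0% → BlueJet
Overall: BlueJet 24/54 = 44.4%, SkyWest 37/66 = 56.1% → SkyWest
BlueJet wins each route group but SkyWest wins overall — the comparison reverses. BlueJet's flights skew toward long-haul, which has a lower base rate.

Yes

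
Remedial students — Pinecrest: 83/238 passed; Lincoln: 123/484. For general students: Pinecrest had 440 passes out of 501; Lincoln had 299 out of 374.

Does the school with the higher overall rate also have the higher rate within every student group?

Yes

Remedial: Pinecrest 83/238 = 34.9%, Lincoln 123/484 = 25.4% → Pinecrest
General: Pinecrest 440/501 = 87.8%, Lincoln 299/374 = 79.9% → Pinecrest
Overall: Pinecrest 523/739 = 70.8%, Lincoln 422/858 = 49.2% → Pinecrest
Pinecrest wins overall and in every student group — no reversal.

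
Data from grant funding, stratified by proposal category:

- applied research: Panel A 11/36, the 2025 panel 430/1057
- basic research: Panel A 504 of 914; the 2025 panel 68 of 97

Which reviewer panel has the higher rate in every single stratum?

the 2025 panel

Applied research: Panel A 11/36 = 30.6%, the 2025 panel 430/1057 = 40.7% → the 2025 panel
Basic research: Panel A 504/914 = 55.1%, the 2025 panel 68/97 = 70.1% → the 2025 panel
The 2025 panel has the higher rate in both groups.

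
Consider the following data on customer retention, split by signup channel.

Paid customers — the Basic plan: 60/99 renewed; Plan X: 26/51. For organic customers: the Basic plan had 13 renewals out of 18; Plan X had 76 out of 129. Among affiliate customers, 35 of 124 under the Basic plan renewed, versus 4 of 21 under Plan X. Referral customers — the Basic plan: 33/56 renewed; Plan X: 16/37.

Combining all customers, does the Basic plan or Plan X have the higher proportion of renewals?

Paid: the Basic plan 60/99 = 60.6%, Plan X 26/51 = 51.0% → the Basic plan
Organic: the Basic plan 13/18 = 72.2%, Plan X 76/129 = 58.9% → the Basic plan
Affiliate: the Basic plan 35/124 = 28.2%, Plan X 4/21 = 19.0% → the Basic plan
Referral: the Basic plan 33/56 = 58.9%, Plan X 16/37 = 43.2% → the Basic plan
Overall: the Basic plan 141/297 = 47.5%, Plan X 122/238 = 51.3% → Plan X
(The Basic plan wins every signup group but Plan X wins overall — the Basic plan's customers skew toward the low-rate affiliate group.)

Plan X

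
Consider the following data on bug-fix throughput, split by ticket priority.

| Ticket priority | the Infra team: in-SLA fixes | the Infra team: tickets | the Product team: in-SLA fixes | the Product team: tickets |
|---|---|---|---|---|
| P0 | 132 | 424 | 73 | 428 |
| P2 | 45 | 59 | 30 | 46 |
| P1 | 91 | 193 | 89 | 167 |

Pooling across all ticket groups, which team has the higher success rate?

the Infra team

P0: the Infra team 132/424 = 31.1%, the Product team 73/428 = 17.1% → the Infra team
P2: the Infra team 45/59 = 76.3%, the Product team 30/46 = 65.2% → the Infra team
P1: the Infra team 91/193 = 47.2%, the Product team 89/167 = 53.3% → the Product team
Overall: the Infra team 268/676 = 39.6%, the Product team 192/641 = 30.0% → the Infra team
(Neither sweeps every ticket group, but the Infra team has the higher pooled rate.)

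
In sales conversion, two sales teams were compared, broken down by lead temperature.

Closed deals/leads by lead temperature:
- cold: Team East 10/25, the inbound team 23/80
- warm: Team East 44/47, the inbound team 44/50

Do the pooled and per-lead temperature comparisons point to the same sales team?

Cold: Team East 10/25 = 40.0%, the inbound team 23/80 = 28.8% → Team East
Warm: Team East 44/47 = 93.6%, the inbound team 44/50 = 88.0% → Team East
Overall: Team East 54/72 = 75.0%, the inbound team 67/130 = 51.5% → Team East
Team East wins overall and in every lead group — no reversal.

Yes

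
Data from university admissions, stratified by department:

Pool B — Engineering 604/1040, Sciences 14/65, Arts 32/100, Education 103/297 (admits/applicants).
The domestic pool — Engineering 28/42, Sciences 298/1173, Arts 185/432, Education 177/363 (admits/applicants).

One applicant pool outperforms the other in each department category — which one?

the domestic pool

Engineering: Pool B 604/1040 = 58.1%, the domestic pool 28/42 = 66.7% → the domestic pool
Sciences: Pool B 14/65 = 21.5%, the domestic pool 298/1173 = 25.4% → the domestic pool
Arts: Pool B 32/100 = 32.0%, the domestic pool 185/432 = 42.8% → the domestic pool
Education: Pool B 103/297 = 34.7%, the domestic pool 177/363 = 48.8% → the domestic pool
The domestic pool has the higher rate in all 4 groups.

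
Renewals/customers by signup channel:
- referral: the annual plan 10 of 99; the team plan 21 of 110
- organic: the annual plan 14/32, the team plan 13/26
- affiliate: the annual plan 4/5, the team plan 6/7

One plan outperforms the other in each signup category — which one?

Referral: the annual plan 10/99 = 10.1%, the team plan 21/110 = 19.1% → the team plan
Organic: the annual plan 14/32 = 43.8%, the team plan 13/26 = 50.0% → the team plan
Affiliate: the annual plan 4/5 = 80.0%, the team plan 6/7 = 85.7% → the team plan
The team plan has the higher rate in all 3 groups.

the team plan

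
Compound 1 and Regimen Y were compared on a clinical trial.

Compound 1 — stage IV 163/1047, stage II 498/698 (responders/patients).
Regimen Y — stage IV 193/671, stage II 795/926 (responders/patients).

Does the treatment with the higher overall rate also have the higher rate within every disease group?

Stage IV: Compound 1 163/1047 = 15.6%, Regimen Y 193/671 = 28.8% → Regimen Y
Stage II: Compound 1 498/698 = 71.3%, Regimen Y 795/926 = 85.9% → Regimen Y
Overall: Compound 1 661/1745 = 37.9%, Regimen Y 988/1597 = 61.9% → Regimen Y
Regimen Y wins overall and in every disease group — no reversal.

Yes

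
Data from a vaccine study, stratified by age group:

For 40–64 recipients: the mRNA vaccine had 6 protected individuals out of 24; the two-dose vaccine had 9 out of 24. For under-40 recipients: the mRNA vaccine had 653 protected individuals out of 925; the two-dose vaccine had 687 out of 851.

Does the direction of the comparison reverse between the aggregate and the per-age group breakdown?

40–64: the mRNA vaccine 6/24 = 25.0%, the two-dose vaccine 9/24 = 37.5% → the two-dose vaccine
Under-40: the mRNA vaccine 653/925 = 70.6%, the two-dose vaccine 687/851 = 80.7% → the two-dose vaccine
Overall: the mRNA vaccine 659/949 = 69.4%, the two-dose vaccine 696/875 = 79.5% → the two-dose vaccine
The two-dose vaccine wins overall and in every age group — no reversal.

No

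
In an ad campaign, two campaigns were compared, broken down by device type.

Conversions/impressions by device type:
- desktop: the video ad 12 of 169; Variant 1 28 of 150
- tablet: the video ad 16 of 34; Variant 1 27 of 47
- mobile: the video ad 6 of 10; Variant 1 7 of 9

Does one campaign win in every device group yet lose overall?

No

Desktop: the video ad 12/169 = 7.1%, Variant 1 28/150 = 18.7% → Variant 1
Tablet: the video ad 16/34 = 47.1%, Variant 1 27/47 = 57.4% → Variant 1
Mobile: the video ad 6/10 = 60.0%, Variant 1 7/9 = 77.8% → Variant 1
Overall: the video ad 34/213 = 16.0%, Variant 1 62/206 = 30.1% → Variant 1
Variant 1 wins overall and in every device group — no reversal.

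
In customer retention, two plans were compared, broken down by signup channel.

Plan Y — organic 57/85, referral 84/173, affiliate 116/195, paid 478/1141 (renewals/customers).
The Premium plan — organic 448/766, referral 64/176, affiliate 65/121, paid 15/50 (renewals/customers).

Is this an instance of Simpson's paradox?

Yes

Organic: Plan Y 57/85 = 67.1%, the Premium plan 448/766 = 58.5% → Plan Y
Referral: Plan Y 84/173 = 48.6%, the Premium plan 64/176 = 36.4% → Plan Y
Affiliate: Plan Y 116/195 = 59.5%, the Premium plan 65/121 = 53.7% → Plan Y
Paid: Plan Y 478/1141 = 41.9%, the Premium plan 15/50 = 30.0% → Plan Y
Overall: Plan Y 735/1594 = 46.1%, the Premium plan 592/1113 = 53.2% → the Premium plan
Plan Y wins each signup group but the Premium plan wins overall — the comparison reverses. Plan Y's customers skew toward paid, which has a lower base rate.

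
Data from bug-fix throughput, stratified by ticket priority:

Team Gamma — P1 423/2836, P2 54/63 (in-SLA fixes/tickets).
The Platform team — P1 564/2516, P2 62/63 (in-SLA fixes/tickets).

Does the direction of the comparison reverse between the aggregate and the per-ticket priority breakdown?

No

P1: Team Gamma 423/2836 = 14.9%, the Platform team 564/2516 = 22.4% → the Platform team
P2: Team Gamma 54/63 = 85.7%, the Platform team 62/63 = 98.4% → the Platform team
Overall: Team Gamma 477/2899 = 16.5%, the Platform team 626/2579 = 24.3% → the Platform team
The Platform team wins overall and in every ticket group — no reversal.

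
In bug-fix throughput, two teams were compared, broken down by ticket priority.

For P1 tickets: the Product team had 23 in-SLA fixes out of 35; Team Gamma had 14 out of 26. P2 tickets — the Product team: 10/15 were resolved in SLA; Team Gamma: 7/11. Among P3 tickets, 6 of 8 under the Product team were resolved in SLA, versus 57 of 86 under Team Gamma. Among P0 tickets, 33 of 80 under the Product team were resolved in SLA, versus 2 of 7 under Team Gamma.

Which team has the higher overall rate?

P1: the Product team 23/35 = 65.7%, Team Gamma 14/26 = 53.8% → the Product team
P2: the Product team 10/15 = 66.7%, Team Gamma 7/11 = 63.6% → the Product team
P3: the Product team 6/8 = 75.0%, Team Gamma 57/86 = 66.3% → the Product team
P0: the Product team 33/80 = 41.2%, Team Gamma 2/7 = 28.6% → the Product team
Overall: the Product team 72/138 = 52.2%, Team Gamma 80/130 = 61.5% → Team Gamma
(The Product team wins every ticket group but Team Gamma wins overall — the Product team's tickets skew toward the low-rate P0 group.)

Team Gamma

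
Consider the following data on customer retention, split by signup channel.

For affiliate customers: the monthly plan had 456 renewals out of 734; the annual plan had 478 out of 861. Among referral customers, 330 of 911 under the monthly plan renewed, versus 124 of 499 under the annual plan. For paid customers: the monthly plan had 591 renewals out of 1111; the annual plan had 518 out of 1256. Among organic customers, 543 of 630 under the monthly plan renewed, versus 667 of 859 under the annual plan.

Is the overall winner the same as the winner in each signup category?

Yes

Affiliate: the monthly plan 456/734 = 62.1%, the annual plan 478/861 = 55.5% → the monthly plan
Referral: the monthly plan 330/911 = 36.2%, the annual plan 124/499 = 24.8% → the monthly plan
Paid: the monthly plan 591/1111 = 53.2%, the annual plan 518/1256 = 41.2% → the monthly plan
Organic: the monthly plan 543/630 = 86.2%, the annual plan 667/859 = 77.6% → the monthly plan
Overall: the monthly plan 1920/3386 = 56.7%, the annual plan 1787/3475 = 51.4% → the monthly plan
The monthly plan wins overall and in every signup group — no reversal.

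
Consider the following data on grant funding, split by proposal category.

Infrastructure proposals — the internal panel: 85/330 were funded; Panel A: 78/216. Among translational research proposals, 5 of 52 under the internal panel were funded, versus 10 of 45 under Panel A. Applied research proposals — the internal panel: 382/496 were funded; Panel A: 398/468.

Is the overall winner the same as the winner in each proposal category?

Yes

Infrastructure: the internal panel 85/330 = 25.8%, Panel A 78/216 = 36.1% → Panel A
Translational research: the internal panel 5/52 = 9.6%, Panel A 10/45 = 22.2% → Panel A
Applied research: the internal panel 382/496 = 77.0%, Panel A 398/468 = 85.0% → Panel A
Overall: the internal panel 472/878 = 53.8%, Panel A 486/729 = 66.7% → Panel A
Panel A wins overall and in every proposal group — no reversal.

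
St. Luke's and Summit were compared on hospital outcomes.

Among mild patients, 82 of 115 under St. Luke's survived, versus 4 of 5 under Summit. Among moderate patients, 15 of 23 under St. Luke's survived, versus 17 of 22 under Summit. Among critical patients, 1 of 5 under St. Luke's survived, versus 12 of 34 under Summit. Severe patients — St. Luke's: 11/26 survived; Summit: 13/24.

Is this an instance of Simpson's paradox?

Yes

Mild: St. Luke's 82/115 = 71.3%, Summit 4/5 = 80.0% → Summit
Moderate: St. Luke's 15/23 = 65.2%, Summit 17/22 = 77.3% → Summit
Critical: St. Luke's 1/5 = 20.0%, Summit 12/34 = 35.3% → Summit
Severe: St. Luke's 11/26 = 42.3%, Summit 13/24 = 54.2% → Summit
Overall: St. Luke's 109/169 = 64.5%, Summit 46/85 = 54.1% → St. Luke's
Summit wins each case group but St. Luke's wins overall — the comparison reverses. Summit's patients skew toward critical, which has a lower base rate.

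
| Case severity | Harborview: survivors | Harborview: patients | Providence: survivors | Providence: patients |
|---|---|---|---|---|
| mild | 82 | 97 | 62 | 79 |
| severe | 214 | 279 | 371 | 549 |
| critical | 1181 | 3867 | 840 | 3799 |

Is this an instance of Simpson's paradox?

Mild: Harborview 82/97 = 84.5%, Providence 62/79 = 78.5% → Harborview
Severe: Harborview 214/279 = 76.7%, Providence 371/549 = 67.6% → Harborview
Critical: Harborview 1181/3867 = 30.5%, Providence 840/3799 = 22.1% → Harborview
Overall: Harborview 1477/4243 = 34.8%, Providence 1273/4427 = 28.8% → Harborview
Harborview wins overall and in every case group — no reversal.

No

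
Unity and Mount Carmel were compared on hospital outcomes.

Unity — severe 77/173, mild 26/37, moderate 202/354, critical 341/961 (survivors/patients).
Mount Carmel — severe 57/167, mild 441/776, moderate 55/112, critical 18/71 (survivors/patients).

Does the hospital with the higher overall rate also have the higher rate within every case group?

Severe: Unity 77/173 = 44.5%, Mount Carmel 57/167 = 34.1% → Unity
Mild: Unity 26/37 = 70.3%, Mount Carmel 441/776 = 56.8% → Unity
Moderate: Unity 202/354 = 57.1%, Mount Carmel 55/112 = 49.1% → Unity
Critical: Unity 341/961 = 35.5%, Mount Carmel 18/71 = 25.4% → Unity
Overall: Unity 646/1525 = 42.4%, Mount Carmel 571/1126 = 50.7% → Mount Carmel
Unity wins each case group but Mount Carmel wins overall — the comparison reverses. Unity's patients skew toward critical, which has a lower base rate.

No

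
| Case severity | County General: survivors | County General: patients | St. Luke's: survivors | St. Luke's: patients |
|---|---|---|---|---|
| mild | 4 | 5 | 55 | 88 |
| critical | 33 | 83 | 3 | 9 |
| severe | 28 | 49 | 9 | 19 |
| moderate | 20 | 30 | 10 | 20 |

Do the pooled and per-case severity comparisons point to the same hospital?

No

Mild: County General 4/5 = 80.0%, St. Luke's 55/88 = 62.5% → County General
Critical: County General 33/83 = 39.8%, St. Luke's 3/9 = 33.3% → County General
Severe: County General 28/49 = 57.1%, St. Luke's 9/19 = 47.4% → County General
Moderate: County General 20/30 = 66.7%, St. Luke's 10/20 = 50.0% → County General
Overall: County General 85/167 = 50.9%, St. Luke's 77/136 = 56.6% → St. Luke's
County General wins each case group but St. Luke's wins overall — the comparison reverses. County General's patients skew toward critical, which has a lower base rate.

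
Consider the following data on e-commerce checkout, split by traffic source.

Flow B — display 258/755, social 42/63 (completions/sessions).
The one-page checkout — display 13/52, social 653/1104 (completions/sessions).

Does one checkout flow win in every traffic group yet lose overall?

Yes

Display: Flow B 258/755 = 34.2%, the one-page checkout 13/52 = 25.0% → Flow B
Social: Flow B 42/63 = 66.7%, the one-page checkout 653/1104 = 59.1% → Flow B
Overall: Flow B 300/818 = 36.7%, the one-page checkout 666/1156 = 57.6% → the one-page checkout
Flow B wins each traffic group but the one-page checkout wins overall — the comparison reverses. Flow B's sessions skew toward display, which has a lower base rate.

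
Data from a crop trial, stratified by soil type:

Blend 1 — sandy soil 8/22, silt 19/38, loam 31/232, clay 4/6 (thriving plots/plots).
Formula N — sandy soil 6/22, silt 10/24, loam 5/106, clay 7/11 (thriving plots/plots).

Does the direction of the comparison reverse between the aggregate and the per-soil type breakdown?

No

Sandy soil: Blend 1 8/22 = 36.4%, Formula N 6/22 = 27.3% → Blend 1
Silt: Blend 1 19/38 = 50.0%, Formula N 10/24 = 41.7% → Blend 1
Loam: Blend 1 31/232 = 13.4%, Formula N 5/106 = 4.7% → Blend 1
Clay: Blend 1 4/6 = 66.7%, Formula N 7/11 = 63.6% → Blend 1
Overall: Blend 1 62/298 = 20.8%, Formula N 28/163 = 17.2% → Blend 1
Blend 1 wins overall and in every soil group — no reversal.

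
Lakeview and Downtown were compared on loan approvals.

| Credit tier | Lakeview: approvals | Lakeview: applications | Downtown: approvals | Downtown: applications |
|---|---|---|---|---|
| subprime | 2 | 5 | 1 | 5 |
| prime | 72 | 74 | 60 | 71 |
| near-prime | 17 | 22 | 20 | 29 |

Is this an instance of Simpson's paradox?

No

Subprime: Lakeview 2/5 = 40.0%, Downtown 1/5 = 20.0% → Lakeview
Prime: Lakeview 72/74 = 97.3%, Downtown 60/71 = 84.5% → Lakeview
Near-prime: Lakeview 17/22 = 77.3%, Downtown 20/29 = 69.0% → Lakeview
Overall: Lakeview 91/101 = 90.1%, Downtown 81/105 = 77.1% → Lakeview
Lakeview wins overall and in every credit group — no reversal.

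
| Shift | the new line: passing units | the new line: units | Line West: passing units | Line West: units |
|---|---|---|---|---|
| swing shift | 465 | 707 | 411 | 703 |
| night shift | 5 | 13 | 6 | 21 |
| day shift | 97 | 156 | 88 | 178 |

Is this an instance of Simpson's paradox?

Swing shift: the new line 465/707 = 65.8%, Line West 411/703 = 58.5% → the new line
Night shift: the new line 5/13 = 38.5%, Line West 6/21 = 28.6% → the new line
Day shift: the new line 97/156 = 62.2%, Line West 88/178 = 49.4% → the new line
Overall: the new line 567/876 = 64.7%, Line West 505/902 = 56.0% → the new line
The new line wins overall and in every shift group — no reversal.

No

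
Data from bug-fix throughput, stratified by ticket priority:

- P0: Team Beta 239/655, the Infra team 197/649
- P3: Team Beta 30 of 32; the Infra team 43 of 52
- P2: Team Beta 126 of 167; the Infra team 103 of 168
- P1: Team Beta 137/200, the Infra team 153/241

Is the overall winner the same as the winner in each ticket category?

P0: Team Beta 239/655 = 36.5%, the Infra team 197/649 = 30.4% → Team Beta
P3: Team Beta 30/32 = 93.8%, the Infra team 43/52 = 82.7% → Team Beta
P2: Team Beta 126/167 = 75.4%, the Infra team 103/168 = 61.3% → Team Beta
P1: Team Beta 137/200 = 68.5%, the Infra team 153/241 = 63.5% → Team Beta
Overall: Team Beta 532/1054 = 50.5%, the Infra team 496/1110 = 44.7% → Team Beta
Team Beta wins overall and in every ticket group — no reversal.

Yes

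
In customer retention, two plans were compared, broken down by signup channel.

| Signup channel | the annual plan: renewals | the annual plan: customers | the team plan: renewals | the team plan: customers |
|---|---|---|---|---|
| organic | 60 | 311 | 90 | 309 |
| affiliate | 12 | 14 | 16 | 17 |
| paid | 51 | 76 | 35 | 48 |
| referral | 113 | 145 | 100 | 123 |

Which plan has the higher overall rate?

Organic: the annual plan 60/311 = 19.3%, the team plan 90/309 = 29.1% → the team plan
Affiliate: the annual plan 12/14 = 85.7%, the team plan 16/17 = 94.1% → the team plan
Paid: the annual plan 51/76 = 67.1%, the team plan 35/48 = 72.9% → the team plan
Referral: the annual plan 113/145 = 77.9%, the team plan 100/123 = 81.3% → the team plan
Overall: the annual plan 236/546 = 43.2%, the team plan 241/497 = 48.5% → the team plan

the team plan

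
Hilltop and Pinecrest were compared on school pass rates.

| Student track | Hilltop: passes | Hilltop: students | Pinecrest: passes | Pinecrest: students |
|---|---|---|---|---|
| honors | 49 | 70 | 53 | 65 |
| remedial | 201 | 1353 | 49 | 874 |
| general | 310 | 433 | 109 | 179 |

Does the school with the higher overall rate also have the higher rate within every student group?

Honors: Hilltop 49/70 = 70.0%, Pinecrest 53/65 = 81.5% → Pinecrest
Remedial: Hilltop 201/1353 = 14.9%, Pinecrest 49/874 = 5.6% → Hilltop
General: Hilltop 310/433 = 71.6%, Pinecrest 109/179 = 60.9% → Hilltop
Overall: Hilltop 560/1856 = 30.2%, Pinecrest 211/1118 = 18.9% → Hilltop
Neither sweeps: Hilltop wins 2 of 3 groups, Pinecrest wins 1. Hilltop wins overall but not every group — no Simpson reversal.

No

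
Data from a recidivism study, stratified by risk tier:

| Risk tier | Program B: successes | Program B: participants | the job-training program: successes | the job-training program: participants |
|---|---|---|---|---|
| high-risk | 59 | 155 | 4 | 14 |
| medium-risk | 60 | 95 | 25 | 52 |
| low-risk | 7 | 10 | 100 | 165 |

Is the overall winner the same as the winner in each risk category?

High-risk: Program B 59/155 = 38.1%, the job-training program 4/14 = 28.6% → Program B
Medium-risk: Program B 60/95 = 63.2%, the job-training program 25/52 = 48.1% → Program B
Low-risk: Program B 7/10 = 70.0%, the job-training program 100/165 = 60.6% → Program B
Overall: Program B 126/260 = 48.5%, the job-training program 129/231 = 55.8% → the job-training program
Program B wins each risk group but the job-training program wins overall — the comparison reverses. Program B's participants skew toward high-risk, which has a lower base rate.

No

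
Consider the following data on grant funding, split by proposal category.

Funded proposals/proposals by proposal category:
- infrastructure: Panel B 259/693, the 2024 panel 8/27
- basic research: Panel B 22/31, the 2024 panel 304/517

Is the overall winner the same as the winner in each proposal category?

Infrastructure: Panel B 259/693 = 37.4%, the 2024 panel 8/27 = 29.6% → Panel B
Basic research: Panel B 22/31 = 71.0%, the 2024 panel 304/517 = 58.8% → Panel B
Overall: Panel B 281/724 = 38.8%, the 2024 panel 312/544 = 57.4% → the 2024 panel
Panel B wins each proposal group but the 2024 panel wins overall — the comparison reverses. Panel B's proposals skew toward infrastructure, which has a lower base rate.

No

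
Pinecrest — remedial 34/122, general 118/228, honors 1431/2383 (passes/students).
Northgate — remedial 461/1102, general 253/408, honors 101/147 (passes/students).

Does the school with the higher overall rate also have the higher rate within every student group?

No

Remedial: Pinecrest 34/122 = 27.9%, Northgate 461/1102 = 41.8% → Northgate
General: Pinecrest 118/228 = 51.8%, Northgate 253/408 = 62.0% → Northgate
Honors: Pinecrest 1431/2383 = 60.1%, Northgate 101/147 = 68.7% → Northgate
Overall: Pinecrest 1583/2733 = 57.9%, Northgate 815/1657 = 49.2% → Pinecrest
Northgate wins each student group but Pinecrest wins overall — the comparison reverses. Northgate's students skew toward remedial, which has a lower base rate.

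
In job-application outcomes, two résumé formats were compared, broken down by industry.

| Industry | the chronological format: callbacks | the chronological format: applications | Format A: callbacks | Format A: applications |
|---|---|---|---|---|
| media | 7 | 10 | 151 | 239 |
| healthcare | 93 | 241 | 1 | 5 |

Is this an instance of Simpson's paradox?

Yes

Media: the chronological format 7/10 = 70.0%, Format A 151/239 = 63.2% → the chronological format
Healthcare: the chronological format 93/241 = 38.6%, Format A 1/5 = 20.0% → the chronological format
Overall: the chronological format 100/251 = 39.8%, Format A 152/244 = 62.3% → Format A
The chronological format wins each industry group but Format A wins overall — the comparison reverses. The chronological format's applications skew toward healthcare, which has a lower base rate.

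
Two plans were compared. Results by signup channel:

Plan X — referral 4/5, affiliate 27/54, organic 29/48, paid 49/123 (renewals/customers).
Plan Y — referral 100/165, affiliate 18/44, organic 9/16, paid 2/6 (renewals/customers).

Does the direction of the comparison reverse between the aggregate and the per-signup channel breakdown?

Referral: Plan X 4/5 = 80.0%, Plan Y 100/165 = 60.6% → Plan X
Affiliate: Plan X 27/54 = 50.0%, Plan Y 18/44 = 40.9% → Plan X
Organic: Plan X 29/48 = 60.4%, Plan Y 9/16 = 56.2% → Plan X
Paid: Plan X 49/123 = 39.8%, Plan Y 2/6 = 33.3% → Plan X
Overall: Plan X 109/230 = 47.4%, Plan Y 129/231 = 55.8% → Plan Y
Plan X wins each signup group but Plan Y wins overall — the comparison reverses. Plan X's customers skew toward paid, which has a lower base rate.

Yes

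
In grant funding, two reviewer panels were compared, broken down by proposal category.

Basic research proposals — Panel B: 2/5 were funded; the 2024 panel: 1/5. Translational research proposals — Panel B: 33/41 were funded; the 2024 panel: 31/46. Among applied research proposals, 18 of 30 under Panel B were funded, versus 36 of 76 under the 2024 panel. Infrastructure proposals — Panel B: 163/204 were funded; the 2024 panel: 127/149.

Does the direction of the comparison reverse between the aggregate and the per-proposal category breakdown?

No

Basic research: Panel B 2/5 = 40.0%, the 2024 panel 1/5 = 20.0% → Panel B
Translational research: Panel B 33/41 = 80.5%, the 2024 panel 31/46 = 67.4% → Panel B
Applied research: Panel B 18/30 = 60.0%, the 2024 panel 36/76 = 47.4% → Panel B
Infrastructure: Panel B 163/204 = 79.9%, the 2024 panel 127/149 = 85.2% → the 2024 panel
Overall: Panel B 216/280 = 77.1%, the 2024 panel 195/276 = 70.7% → Panel B
Neither sweeps: Panel B wins 3 of 4 groups, the 2024 panel wins 1. Panel B wins overall but not every group — no Simpson reversal.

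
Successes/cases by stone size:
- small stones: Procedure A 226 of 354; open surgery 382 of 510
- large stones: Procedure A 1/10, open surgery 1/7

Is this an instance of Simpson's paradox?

Small stones: Procedure A 226/354 = 63.8%, open surgery 382/510 = 74.9% → open surgery
Large stones: Procedure A 1/10 = 10.0%, open surgery 1/7 = 14.3% → open surgery
Overall: Procedure A 227/364 = 62.4%, open surgery 383/517 = 74.1% → open surgery
Open surgery wins overall and in every stone group — no reversal.

No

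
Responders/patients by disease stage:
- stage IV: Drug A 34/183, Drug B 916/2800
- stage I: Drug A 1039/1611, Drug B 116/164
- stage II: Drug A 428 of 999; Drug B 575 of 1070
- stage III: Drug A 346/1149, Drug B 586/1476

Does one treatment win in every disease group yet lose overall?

Stage IV: Drug A 34/183 = 18.6%, Drug B 916/2800 = 32.7% → Drug B
Stage I: Drug A 1039/1611 = 64.5%, Drug B 116/164 = 70.7% → Drug B
Stage II: Drug A 428/999 = 42.8%, Drug B 575/1070 = 53.7% → Drug B
Stage III: Drug A 346/1149 = 30.1%, Drug B 586/1476 = 39.7% → Drug B
Overall: Drug A 1847/3942 = 46.9%, Drug B 2193/5510 = 39.8% → Drug A
Drug B wins each disease group but Drug A wins overall — the comparison reverses. Drug B's patients skew toward stage IV, which has a lower base rate.

Yes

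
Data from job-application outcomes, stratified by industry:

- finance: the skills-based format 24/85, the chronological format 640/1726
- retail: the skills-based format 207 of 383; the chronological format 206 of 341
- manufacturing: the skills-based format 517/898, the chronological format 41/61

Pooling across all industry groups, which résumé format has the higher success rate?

the skills-based format

Finance: the skills-based format 24/85 = 28.2%, the chronological format 640/1726 = 37.1% → the chronological format
Retail: the skills-based format 207/383 = 54.0%, the chronological format 206/341 = 60.4% → the chronological format
Manufacturing: the skills-based format 517/898 = 57.6%, the chronological format 41/61 = 67.2% → the chronological format
Overall: the skills-based format 748/1366 = 54.8%, the chronological format 887/2128 = 41.7% → the skills-based format
(The chronological format wins every industry group but the skills-based format wins overall — the chronological format's applications skew toward the low-rate finance group.)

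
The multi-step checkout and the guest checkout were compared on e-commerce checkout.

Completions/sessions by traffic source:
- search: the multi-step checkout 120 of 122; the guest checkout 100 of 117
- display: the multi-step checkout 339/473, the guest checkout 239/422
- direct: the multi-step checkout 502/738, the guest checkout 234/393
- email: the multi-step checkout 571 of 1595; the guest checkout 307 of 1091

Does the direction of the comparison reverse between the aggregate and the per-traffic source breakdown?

Search: the multi-step checkout 120/122 = 98.4%, the guest checkout 100/117 = 85.5% → the multi-step checkout
Display: the multi-step checkout 339/473 = 71.7%, the guest checkout 239/422 = 56.6% → the multi-step checkout
Direct: the multi-step checkout 502/738 = 68.0%, the guest checkout 234/393 = 59.5% → the multi-step checkout
Email: the multi-step checkout 571/1595 = 35.8%, the guest checkout 307/1091 = 28.1% → the multi-step checkout
Overall: the multi-step checkout 1532/2928 = 52.3%, the guest checkout 880/2023 = 43.5% → the multi-step checkout
The multi-step checkout wins overall and in every traffic group — no reversal.

No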